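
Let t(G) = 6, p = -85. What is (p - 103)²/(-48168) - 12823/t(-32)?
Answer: -25744597/12042 ≈ -2137.9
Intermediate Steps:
(p - 103)²/(-48168) - 12823/t(-32) = (-85 - 103)²/(-48168) - 12823/6 = (-188)²*(-1/48168) - 12823*⅙ = 35344*(-1/48168) - 12823/6 = -4418/6021 - 12823/6 = -25744597/12042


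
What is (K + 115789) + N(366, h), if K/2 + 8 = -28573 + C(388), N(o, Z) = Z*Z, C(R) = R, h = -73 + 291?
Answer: 106927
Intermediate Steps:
h = 218
N(o, Z) = Z²
K = -56386 (K = -16 + 2*(-28573 + 388) = -16 + 2*(-28185) = -16 - 56370 = -56386)
(K + 115789) + N(366, h) = (-56386 + 115789) + 218² = 59403 + 47524 = 106927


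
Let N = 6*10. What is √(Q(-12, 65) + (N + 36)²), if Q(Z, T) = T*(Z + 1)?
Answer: √8501 ≈ 92.201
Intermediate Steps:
N = 60
Q(Z, T) = T*(1 + Z)
√(Q(-12, 65) + (N + 36)²) = √(65*(1 - 12) + (60 + 36)²) = √(65*(-11) + 96²) = √(-715 + 9216) = √8501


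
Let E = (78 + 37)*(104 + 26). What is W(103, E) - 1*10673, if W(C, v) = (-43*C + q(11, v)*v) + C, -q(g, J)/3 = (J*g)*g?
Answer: -81131422499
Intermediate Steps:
q(g, J) = -3*J*g² (q(g, J) = -3*J*g*g = -3*J*g²)
E = 14950 (E = 115*130 = 14950)
W(C, v) = -363*v² - 42*C (W(C, v) = (-43*C + (-3*v*11²)*v) + C = (-43*C + (-3*v*121)*v) + C = (-43*C + (-363*v)*v) + C = (-43*C - 363*v²) + C = (-363*v² - 43*C) + C = -363*v² - 42*C)
W(103, E) - 1*10673 = (-363*14950² - 42*103) - 1*10673 = (-363*223502500 - 4326) - 10673 = (-81131407500 - 4326) - 10673 = -81131411826 - 10673 = -81131422499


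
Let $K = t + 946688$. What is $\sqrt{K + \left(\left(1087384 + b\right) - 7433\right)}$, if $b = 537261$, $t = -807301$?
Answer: $\sqrt{1756599} \approx 1325.4$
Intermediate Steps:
$K = 139387$ ($K = -807301 + 946688 = 139387$)
$\sqrt{K + \left(\left(1087384 + b\right) - 7433\right)} = \sqrt{139387 + \left(\left(1087384 + 537261\right) - 7433\right)} = \sqrt{139387 + \left(1624645 - 7433\right)} = \sqrt{139387 + 1617212} = \sqrt{1756599}$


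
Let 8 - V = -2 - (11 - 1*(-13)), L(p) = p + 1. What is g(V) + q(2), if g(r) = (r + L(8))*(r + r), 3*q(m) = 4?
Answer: 8776/3 ≈ 2925.3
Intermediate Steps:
q(m) = 4/3 (q(m) = (1/3)*4 = 4/3)
L(p) = 1 + p
V = 34 (V = 8 - (-2 - (11 - 1*(-13))) = 8 - (-2 - (11 + 13)) = 8 - (-2 - 1*24) = 8 - (-2 - 24) = 8 - 1*(-26) = 8 + 26 = 34)
g(r) = 2*r*(9 + r) (g(r) = (r + (1 + 8))*(r + r) = (r + 9)*(2*r) = (9 + r)*(2*r) = 2*r*(9 + r))
g(V) + q(2) = 2*34*(9 + 34) + 4/3 = 2*34*43 + 4/3 = 2924 + 4/3 = 8776/3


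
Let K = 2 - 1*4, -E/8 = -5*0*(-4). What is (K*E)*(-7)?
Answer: 0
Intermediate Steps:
E = 0 (E = -8*(-5*0)*(-4) = -0*(-4) = -8*0 = 0)
K = -2 (K = 2 - 4 = -2)
(K*E)*(-7) = -2*0*(-7) = 0*(-7) = 0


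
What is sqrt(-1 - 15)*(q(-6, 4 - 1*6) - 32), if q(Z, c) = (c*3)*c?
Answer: -80*I ≈ -80.0*I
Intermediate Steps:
q(Z, c) = 3*c**2 (q(Z, c) = (3*c)*c = 3*c**2)
sqrt(-1 - 15)*(q(-6, 4 - 1*6) - 32) = sqrt(-1 - 15)*(3*(4 - 1*6)**2 - 32) = sqrt(-16)*(3*(4 - 6)**2 - 32) = (4*I)*(3*(-2)**2 - 32) = (4*I)*(3*4 - 32) = (4*I)*(12 - 32) = (4*I)*(-20) = -80*I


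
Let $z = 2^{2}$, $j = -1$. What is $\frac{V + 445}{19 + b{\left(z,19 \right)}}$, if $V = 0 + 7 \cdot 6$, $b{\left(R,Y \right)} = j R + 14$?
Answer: $\frac{487}{29} \approx 16.793$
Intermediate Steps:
$z = 4$
$b{\left(R,Y \right)} = 14 - R$ ($b{\left(R,Y \right)} = - R + 14 = 14 - R$)
$V = 42$ ($V = 0 + 42 = 42$)
$\frac{V + 445}{19 + b{\left(z,19 \right)}} = \frac{42 + 445}{19 + \left(14 - 4\right)} = \frac{487}{19 + \left(14 - 4\right)} = \frac{487}{19 + 10} = \frac{487}{29}$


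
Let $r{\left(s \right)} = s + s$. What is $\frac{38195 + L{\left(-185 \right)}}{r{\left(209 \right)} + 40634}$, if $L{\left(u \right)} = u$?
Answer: $\frac{6335}{6842} \approx 0.9259$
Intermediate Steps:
$r{\left(s \right)} = 2 s$
$\frac{38195 + L{\left(-185 \right)}}{r{\left(209 \right)} + 40634} = \frac{38195 - 185}{2 \cdot 209 + 40634} = \frac{38010}{418 + 40634} = \frac{38010}{41052} = 38010 \cdot \frac{1}{41052} = \frac{6335}{6842}$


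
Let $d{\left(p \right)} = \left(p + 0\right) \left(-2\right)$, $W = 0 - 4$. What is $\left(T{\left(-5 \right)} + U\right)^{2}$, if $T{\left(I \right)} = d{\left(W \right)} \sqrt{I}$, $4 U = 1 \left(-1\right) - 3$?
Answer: $\left(1 - 8 i \sqrt{5}\right)^{2} \approx -319.0 - 35.777 i$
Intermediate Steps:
$W = -4$
$U = -1$ ($U = \frac{1 \left(-1\right) - 3}{4} = \frac{-1 - 3}{4} = \frac{1}{4} \left(-4\right) = -1$)
$d{\left(p \right)} = - 2 p$ ($d{\left(p \right)} = p \left(-2\right) = - 2 p$)
$T{\left(I \right)} = 8 \sqrt{I}$ ($T{\left(I \right)} = \left(-2\right) \left(-4\right) \sqrt{I} = 8 \sqrt{I}$)
$\left(T{\left(-5 \right)} + U\right)^{2} = \left(8 \sqrt{-5} - 1\right)^{2} = \left(8 i \sqrt{5} - 1\right)^{2} = \left(-1 + 8 i \sqrt{5}\right)^{2}$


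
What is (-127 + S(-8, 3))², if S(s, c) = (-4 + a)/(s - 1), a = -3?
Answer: 1290496/81 ≈ 15932.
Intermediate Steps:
S(s, c) = -7/(-1 + s) (S(s, c) = (-4 - 3)/(s - 1) = -7/(-1 + s))
(-127 + S(-8, 3))² = (-127 - 7/(-1 - 8))² = (-127 - 7/(-9))² = (-127 - 7*(-⅑))² = (-127 + 7/9)² = (-1136/9)² = 1290496/81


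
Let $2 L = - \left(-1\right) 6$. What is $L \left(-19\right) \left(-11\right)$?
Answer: $627$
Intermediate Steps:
$L = 3$ ($L = \frac{\left(-1\right) \left(\left(-1\right) 6\right)}{2} = \frac{\left(-1\right) \left(-6\right)}{2} = \frac{1}{2} \cdot 6 = 3$)
$L \left(-19\right) \left(-11\right) = 3 \left(-19\right) \left(-11\right) = \left(-57\right) \left(-11\right) = 627$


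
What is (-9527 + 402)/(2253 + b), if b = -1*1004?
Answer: -9125/1249 ≈ -7.3058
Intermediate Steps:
b = -1004
(-9527 + 402)/(2253 + b) = (-9527 + 402)/(2253 - 1004) = -9125/1249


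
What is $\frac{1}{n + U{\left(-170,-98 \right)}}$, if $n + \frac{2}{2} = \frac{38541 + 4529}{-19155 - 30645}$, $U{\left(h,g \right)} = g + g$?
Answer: $- \frac{4980}{985367} \approx -0.005054$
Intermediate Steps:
$U{\left(h,g \right)} = 2 g$
$n = - \frac{9287}{4980}$ ($n = -1 + \frac{38541 + 4529}{-19155 - 30645} = -1 + \frac{43070}{-49800} = -1 + 43070 \left(- \frac{1}{49800}\right) = -1 - \frac{4307}{4980} = - \frac{9287}{4980} \approx -1.8649$)
$\frac{1}{n + U{\left(-170,-98 \right)}} = \frac{1}{- \frac{9287}{4980} + 2 \left(-98\right)} = \frac{1}{- \frac{9287}{4980} - 196} = \frac{1}{- \frac{985367}{4980}} = - \frac{4980}{985367}$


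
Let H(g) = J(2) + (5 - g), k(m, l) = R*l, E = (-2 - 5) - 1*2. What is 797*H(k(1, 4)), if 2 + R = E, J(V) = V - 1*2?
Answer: 39053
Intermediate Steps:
J(V) = -2 + V (J(V) = V - 2 = -2 + V)
E = -9 (E = -7 - 2 = -9)
R = -11 (R = -2 - 9 = -11)
k(m, l) = -11*l
H(g) = 5 - g (H(g) = (-2 + 2) + (5 - g) = 0 + (5 - g) = 5 - g)
797*H(k(1, 4)) = 797*(5 - (-11)*4) = 797*(5 - 1*(-44)) = 797*(5 + 44) = 797*49 = 39053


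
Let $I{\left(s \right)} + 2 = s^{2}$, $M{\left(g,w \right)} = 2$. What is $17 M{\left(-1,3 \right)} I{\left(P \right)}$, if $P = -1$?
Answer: $-34$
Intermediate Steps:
$I{\left(s \right)} = -2 + s^{2}$
$17 M{\left(-1,3 \right)} I{\left(P \right)} = 17 \cdot 2 \left(-2 + \left(-1\right)^{2}\right) = 34 \left(-2 + 1\right) = 34 \left(-1\right) = -34$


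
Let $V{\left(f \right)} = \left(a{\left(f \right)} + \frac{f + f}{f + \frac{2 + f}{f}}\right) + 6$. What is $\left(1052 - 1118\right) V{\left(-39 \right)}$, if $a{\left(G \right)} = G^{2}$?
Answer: $- \frac{37440315}{371} \approx -1.0092 \cdot 10^{5}$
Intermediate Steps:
$V{\left(f \right)} = 6 + f^{2} + \frac{2 f}{f + \frac{2 + f}{f}}$ ($V{\left(f \right)} = \left(f^{2} + \frac{f + f}{f + \frac{2 + f}{f}}\right) + 6 = \left(f^{2} + \frac{2 f}{f + \frac{2 + f}{f}}\right) + 6 = 6 + f^{2} + \frac{2 f}{f + \frac{2 + f}{f}}$)
$\left(1052 - 1118\right) V{\left(-39 \right)} = \left(1052 - 1118\right) \frac{12 + \left(-39\right)^{3} + \left(-39\right)^{4} + 6 \left(-39\right) + 10 \left(-39\right)^{2}}{2 - 39 + \left(-39\right)^{2}} = - 66 \frac{12 - 59319 + 2313441 - 234 + 10 \cdot 1521}{2 - 39 + 1521} = - 66 \frac{12 - 59319 + 2313441 - 234 + 15210}{1484} = - 66 \cdot \frac{1}{1484} \cdot 2269110 = \left(-66\right) \frac{1134555}{742} = - \frac{37440315}{371}$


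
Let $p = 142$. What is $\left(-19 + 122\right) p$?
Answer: $14626$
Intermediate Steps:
$\left(-19 + 122\right) p = \left(-19 + 122\right) 142 = 103 \cdot 142 = 14626$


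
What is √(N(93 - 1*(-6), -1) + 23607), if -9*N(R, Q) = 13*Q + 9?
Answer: √212467/3 ≈ 153.65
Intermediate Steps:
N(R, Q) = -1 - 13*Q/9 (N(R, Q) = -(13*Q + 9)/9 = -(9 + 13*Q)/9 = -1 - 13*Q/9)
√(N(93 - 1*(-6), -1) + 23607) = √((-1 - 13/9*(-1)) + 23607) = √((-1 + 13/9) + 23607) = √(4/9 + 23607) = √(212467/9) = √212467/3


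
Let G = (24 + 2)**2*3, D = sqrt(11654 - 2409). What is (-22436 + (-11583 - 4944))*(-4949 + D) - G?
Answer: 192825859 - 1675409*sqrt(5) ≈ 1.8908e+8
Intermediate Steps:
D = 43*sqrt(5) (D = sqrt(9245) = 43*sqrt(5) ≈ 96.151)
G = 2028 (G = 26**2*3 = 676*3 = 2028)
(-22436 + (-11583 - 4944))*(-4949 + D) - G = (-22436 + (-11583 - 4944))*(-4949 + 43*sqrt(5)) - 1*2028 = (-22436 - 16527)*(-4949 + 43*sqrt(5)) - 2028 = -38963*(-4949 + 43*sqrt(5)) - 2028 = (192827887 - 1675409*sqrt(5)) - 2028 = 192825859 - 1675409*sqrt(5)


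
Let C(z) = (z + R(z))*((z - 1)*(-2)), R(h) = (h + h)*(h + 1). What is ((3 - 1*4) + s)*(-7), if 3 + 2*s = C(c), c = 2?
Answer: 231/2 ≈ 115.50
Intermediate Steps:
R(h) = 2*h*(1 + h) (R(h) = (2*h)*(1 + h) = 2*h*(1 + h))
C(z) = (2 - 2*z)*(z + 2*z*(1 + z)) (C(z) = (z + 2*z*(1 + z))*((z - 1)*(-2)) = (z + 2*z*(1 + z))*((-1 + z)*(-2)) = (z + 2*z*(1 + z))*(2 - 2*z) = (2 - 2*z)*(z + 2*z*(1 + z)))
s = -31/2 (s = -3/2 + (2*2*(3 - 1*2 - 2*2**2))/2 = -3/2 + (2*2*(3 - 2 - 2*4))/2 = -3/2 + (2*2*(3 - 2 - 8))/2 = -3/2 + (2*2*(-7))/2 = -3/2 + (1/2)*(-28) = -3/2 - 14 = -31/2 ≈ -15.500)
((3 - 1*4) + s)*(-7) = ((3 - 1*4) - 31/2)*(-7) = ((3 - 4) - 31/2)*(-7) = (-1 - 31/2)*(-7) = -33/2*(-7) = 231/2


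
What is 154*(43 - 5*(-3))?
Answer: 8932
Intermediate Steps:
154*(43 - 5*(-3)) = 154*(43 + 15) = 154*58 = 8932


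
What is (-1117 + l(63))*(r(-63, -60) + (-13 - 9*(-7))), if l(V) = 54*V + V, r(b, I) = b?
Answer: -30524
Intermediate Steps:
l(V) = 55*V
(-1117 + l(63))*(r(-63, -60) + (-13 - 9*(-7))) = (-1117 + 55*63)*(-63 + (-13 - 9*(-7))) = (-1117 + 3465)*(-63 + (-13 + 63)) = 2348*(-63 + 50) = 2348*(-13) = -30524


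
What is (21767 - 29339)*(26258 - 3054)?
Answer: -175700688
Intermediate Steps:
(21767 - 29339)*(26258 - 3054) = -7572*23204 = -175700688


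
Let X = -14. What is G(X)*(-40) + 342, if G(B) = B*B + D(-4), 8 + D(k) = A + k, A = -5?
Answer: -6818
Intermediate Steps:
D(k) = -13 + k (D(k) = -8 + (-5 + k) = -13 + k)
G(B) = -17 + B**2 (G(B) = B*B + (-13 - 4) = B**2 - 17 = -17 + B**2)
G(X)*(-40) + 342 = (-17 + (-14)**2)*(-40) + 342 = (-17 + 196)*(-40) + 342 = 179*(-40) + 342 = -7160 + 342 = -6818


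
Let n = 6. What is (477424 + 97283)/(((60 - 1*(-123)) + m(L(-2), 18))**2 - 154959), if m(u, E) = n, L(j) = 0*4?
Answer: -27367/5678 ≈ -4.8198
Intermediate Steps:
L(j) = 0
m(u, E) = 6
(477424 + 97283)/(((60 - 1*(-123)) + m(L(-2), 18))**2 - 154959) = (477424 + 97283)/(((60 - 1*(-123)) + 6)**2 - 154959) = 574707/(((60 + 123) + 6)**2 - 154959) = 574707/((183 + 6)**2 - 154959) = 574707/(189**2 - 154959) = 574707/(35721 - 154959) = 574707/(-119238) = 574707*(-1/119238) = -27367/5678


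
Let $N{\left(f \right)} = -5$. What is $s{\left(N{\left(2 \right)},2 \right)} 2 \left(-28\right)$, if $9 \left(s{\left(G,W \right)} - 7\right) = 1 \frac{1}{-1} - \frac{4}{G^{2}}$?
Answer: $- \frac{86576}{225} \approx -384.78$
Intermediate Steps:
$s{\left(G,W \right)} = \frac{62}{9} - \frac{4}{9 G^{2}}$ ($s{\left(G,W \right)} = 7 + \frac{1 \frac{1}{-1} - \frac{4}{G^{2}}}{9} = 7 + \frac{1 \left(-1\right) - \frac{4}{G^{2}}}{9} = 7 + \frac{-1 - \frac{4}{G^{2}}}{9} = 7 - \left(\frac{1}{9} + \frac{4}{9 G^{2}}\right) = \frac{62}{9} - \frac{4}{9 G^{2}}$)
$s{\left(N{\left(2 \right)},2 \right)} 2 \left(-28\right) = \left(\frac{62}{9} - \frac{4}{9 \cdot 25}\right) 2 \left(-28\right) = \left(\frac{62}{9} - \frac{4}{225}\right) 2 \left(-28\right) = \frac{1546}{225} \cdot 2 \left(-28\right) = \frac{3092}{225} \left(-28\right) = - \frac{86576}{225}$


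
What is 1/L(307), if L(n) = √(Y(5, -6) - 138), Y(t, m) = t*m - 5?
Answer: -I*√173/173 ≈ -0.076029*I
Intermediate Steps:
Y(t, m) = -5 + m*t (Y(t, m) = m*t - 5 = -5 + m*t)
L(n) = I*√173 (L(n) = √((-5 - 6*5) - 138) = √((-5 - 30) - 138) = √(-35 - 138) = √(-173) = I*√173)
1/L(307) = 1/(I*√173) = -I*√173/173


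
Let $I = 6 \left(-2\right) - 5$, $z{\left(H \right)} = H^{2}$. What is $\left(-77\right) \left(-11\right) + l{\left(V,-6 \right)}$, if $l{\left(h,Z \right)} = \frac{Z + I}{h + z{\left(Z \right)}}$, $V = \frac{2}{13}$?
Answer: $\frac{397791}{470} \approx 846.36$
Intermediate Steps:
$V = \frac{2}{13}$ ($V = 2 \cdot \frac{1}{13} = \frac{2}{13} \approx 0.15385$)
$I = -17$ ($I = -12 - 5 = -17$)
$l{\left(h,Z \right)} = \frac{-17 + Z}{h + Z^{2}}$ ($l{\left(h,Z \right)} = \frac{Z - 17}{h + Z^{2}} = \frac{-17 + Z}{h + Z^{2}}$)
$\left(-77\right) \left(-11\right) + l{\left(V,-6 \right)} = \left(-77\right) \left(-11\right) + \frac{-17 - 6}{\frac{2}{13} + \left(-6\right)^{2}} = 847 + \frac{1}{\frac{2}{13} + 36} \left(-23\right) = 847 + \frac{1}{\frac{470}{13}} \left(-23\right) = 847 + \frac{13}{470} \left(-23\right) = 847 - \frac{299}{470} = \frac{397791}{470}$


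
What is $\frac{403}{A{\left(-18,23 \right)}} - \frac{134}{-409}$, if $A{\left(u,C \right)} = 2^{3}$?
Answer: $\frac{165899}{3272} \approx 50.703$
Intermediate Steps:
$A{\left(u,C \right)} = 8$
$\frac{403}{A{\left(-18,23 \right)}} - \frac{134}{-409} = \frac{403}{8} - \frac{134}{-409} = 403 \cdot \frac{1}{8} - - \frac{134}{409} = \frac{403}{8} + \frac{134}{409} = \frac{165899}{3272}$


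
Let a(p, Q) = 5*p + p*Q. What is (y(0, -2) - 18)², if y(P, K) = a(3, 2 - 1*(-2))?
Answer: 81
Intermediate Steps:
a(p, Q) = 5*p + Q*p
y(P, K) = 27 (y(P, K) = 3*(5 + (2 - 1*(-2))) = 3*(5 + (2 + 2)) = 3*(5 + 4) = 3*9 = 27)
(y(0, -2) - 18)² = (27 - 18)² = 9² = 81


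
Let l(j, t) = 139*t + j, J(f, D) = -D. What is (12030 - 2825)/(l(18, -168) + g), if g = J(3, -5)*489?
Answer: -9205/20889 ≈ -0.44066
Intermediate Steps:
l(j, t) = j + 139*t
g = 2445 (g = -1*(-5)*489 = 5*489 = 2445)
(12030 - 2825)/(l(18, -168) + g) = (12030 - 2825)/((18 + 139*(-168)) + 2445) = 9205/((18 - 23352) + 2445) = 9205/(-23334 + 2445) = 9205/(-20889) = 9205*(-1/20889) = -9205/20889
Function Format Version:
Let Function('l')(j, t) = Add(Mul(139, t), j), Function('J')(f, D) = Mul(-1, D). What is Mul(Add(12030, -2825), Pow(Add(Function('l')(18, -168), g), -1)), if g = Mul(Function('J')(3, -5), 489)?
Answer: Rational(-9205, 20889) ≈ -0.44066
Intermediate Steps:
Function('l')(j, t) = Add(j, Mul(139, t))
g = 2445 (g = Mul(Mul(-1, -5), 489) = Mul(5, 489) = 2445)
Mul(Add(12030, -2825), Pow(Add(Function('l')(18, -168), g), -1)) = Mul(Add(12030, -2825), Pow(Add(Add(18, Mul(139, -168)), 2445), -1)) = Mul(9205, Pow(Add(Add(18, -23352), 2445), -1)) = Mul(9205, Pow(Add(-23334, 2445), -1)) = Mul(9205, Pow(-20889, -1)) = Mul(9205, Rational(-1, 20889)) = Rational(-9205, 20889)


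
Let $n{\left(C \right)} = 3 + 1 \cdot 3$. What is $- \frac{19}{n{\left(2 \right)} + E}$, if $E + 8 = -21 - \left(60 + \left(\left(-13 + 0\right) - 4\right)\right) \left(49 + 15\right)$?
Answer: $\frac{19}{2775} \approx 0.0068468$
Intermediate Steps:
$n{\left(C \right)} = 6$ ($n{\left(C \right)} = 3 + 3 = 6$)
$E = -2781$ ($E = -8 - \left(21 + \left(60 + \left(\left(-13 + 0\right) - 4\right)\right) \left(49 + 15\right)\right) = -8 - \left(21 + \left(60 - 17\right) 64\right) = -8 - \left(21 + 43 \cdot 64\right) = -8 - 2773 = -2781$)
$- \frac{19}{n{\left(2 \right)} + E} = - \frac{19}{6 - 2781} = - \frac{19}{-2775} = \left(-19\right) \left(- \frac{1}{2775}\right) = \frac{19}{2775}$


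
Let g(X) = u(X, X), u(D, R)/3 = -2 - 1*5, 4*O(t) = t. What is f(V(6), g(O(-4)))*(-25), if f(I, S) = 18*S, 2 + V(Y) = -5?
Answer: 9450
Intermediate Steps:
V(Y) = -7 (V(Y) = -2 - 5 = -7)
O(t) = t/4
u(D, R) = -21 (u(D, R) = 3*(-2 - 1*5) = 3*(-2 - 5) = 3*(-7) = -21)
g(X) = -21
f(V(6), g(O(-4)))*(-25) = (18*(-21))*(-25) = -378*(-25) = 9450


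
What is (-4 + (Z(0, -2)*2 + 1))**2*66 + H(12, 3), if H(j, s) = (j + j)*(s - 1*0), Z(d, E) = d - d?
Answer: 666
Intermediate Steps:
Z(d, E) = 0
H(j, s) = 2*j*s (H(j, s) = (2*j)*(s + 0) = (2*j)*s = 2*j*s)
(-4 + (Z(0, -2)*2 + 1))**2*66 + H(12, 3) = (-4 + (0*2 + 1))**2*66 + 2*12*3 = (-4 + (0 + 1))**2*66 + 72 = (-4 + 1)**2*66 + 72 = (-3)**2*66 + 72 = 9*66 + 72 = 594 + 72 = 666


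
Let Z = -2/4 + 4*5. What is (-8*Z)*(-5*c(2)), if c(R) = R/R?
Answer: 780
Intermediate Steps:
Z = 39/2 (Z = -2*¼ + 20 = -½ + 20 = 39/2 ≈ 19.500)
c(R) = 1
(-8*Z)*(-5*c(2)) = (-8*39/2)*(-5*1) = -156*(-5) = 780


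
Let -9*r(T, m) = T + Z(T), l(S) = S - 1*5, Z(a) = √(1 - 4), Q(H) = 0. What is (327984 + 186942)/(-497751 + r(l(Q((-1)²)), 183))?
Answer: -20760676273836/20068195900519 + 4634334*I*√3/20068195900519 ≈ -1.0345 + 3.9998e-7*I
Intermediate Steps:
Z(a) = I*√3 (Z(a) = √(-3) = I*√3)
l(S) = -5 + S (l(S) = S - 5 = -5 + S)
r(T, m) = -T/9 - I*√3/9 (r(T, m) = -(T + I*√3)/9 = -T/9 - I*√3/9)
(327984 + 186942)/(-497751 + r(l(Q((-1)²)), 183)) = (327984 + 186942)/(-497751 + (-(-5 + 0)/9 - I*√3/9)) = 514926/(-497751 + (-⅑*(-5) - I*√3/9)) = 514926/(-497751 + (5/9 - I*√3/9)) = 514926/(-4479754/9 - I*√3/9)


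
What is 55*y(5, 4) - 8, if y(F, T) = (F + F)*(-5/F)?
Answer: -558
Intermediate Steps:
y(F, T) = -10 (y(F, T) = (2*F)*(-5/F) = -10)
55*y(5, 4) - 8 = 55*(-10) - 8 = -550 - 8 = -558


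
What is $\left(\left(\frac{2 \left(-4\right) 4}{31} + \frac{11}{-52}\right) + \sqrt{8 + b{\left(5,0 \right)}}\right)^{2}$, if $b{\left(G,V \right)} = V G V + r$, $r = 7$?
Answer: $\frac{42998185}{2598544} - \frac{2005 \sqrt{15}}{806} \approx 6.9126$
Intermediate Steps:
$b{\left(G,V \right)} = 7 + G V^{2}$ ($b{\left(G,V \right)} = V G V + 7 = G V V + 7 = G V^{2} + 7 = 7 + G V^{2}$)
$\left(\left(\frac{2 \left(-4\right) 4}{31} + \frac{11}{-52}\right) + \sqrt{8 + b{\left(5,0 \right)}}\right)^{2} = \left(\left(\frac{2 \left(-4\right) 4}{31} + \frac{11}{-52}\right) + \sqrt{8 + \left(7 + 5 \cdot 0^{2}\right)}\right)^{2} = \left(\left(\left(-8\right) 4 \cdot \frac{1}{31} + 11 \left(- \frac{1}{52}\right)\right) + \sqrt{8 + \left(7 + 5 \cdot 0\right)}\right)^{2} = \left(\left(\left(-32\right) \frac{1}{31} - \frac{11}{52}\right) + \sqrt{8 + \left(7 + 0\right)}\right)^{2} = \left(\left(- \frac{32}{31} - \frac{11}{52}\right) + \sqrt{8 + 7}\right)^{2} = \left(- \frac{2005}{1612} + \sqrt{15}\right)^{2}$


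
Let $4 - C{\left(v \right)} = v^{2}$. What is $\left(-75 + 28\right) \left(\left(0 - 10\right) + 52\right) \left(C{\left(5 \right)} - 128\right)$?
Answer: $294126$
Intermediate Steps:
$C{\left(v \right)} = 4 - v^{2}$
$\left(-75 + 28\right) \left(\left(0 - 10\right) + 52\right) \left(C{\left(5 \right)} - 128\right) = \left(-75 + 28\right) \left(\left(0 - 10\right) + 52\right) \left(\left(4 - 5^{2}\right) - 128\right) = - 47 \left(-10 + 52\right) \left(\left(4 - 25\right) - 128\right) = \left(-47\right) 42 \left(\left(4 - 25\right) - 128\right) = - 1974 \left(-21 - 128\right) = \left(-1974\right) \left(-149\right) = 294126$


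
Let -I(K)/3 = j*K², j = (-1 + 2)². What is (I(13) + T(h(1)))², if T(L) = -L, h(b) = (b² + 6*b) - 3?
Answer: 261121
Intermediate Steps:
h(b) = -3 + b² + 6*b
j = 1 (j = 1² = 1)
I(K) = -3*K²
(I(13) + T(h(1)))² = (-3*13² - (-3 + 1² + 6*1))² = (-3*169 - (-3 + 1 + 6))² = (-507 - 1*4)² = (-507 - 4)² = (-511)² = 261121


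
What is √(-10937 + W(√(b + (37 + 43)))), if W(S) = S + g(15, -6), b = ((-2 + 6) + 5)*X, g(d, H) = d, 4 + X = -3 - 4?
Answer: √(-10922 + I*√19) ≈ 0.0209 + 104.51*I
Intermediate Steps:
X = -11 (X = -4 + (-3 - 4) = -4 - 7 = -11)
b = -99 (b = ((-2 + 6) + 5)*(-11) = (4 + 5)*(-11) = 9*(-11) = -99)
W(S) = 15 + S (W(S) = S + 15 = 15 + S)
√(-10937 + W(√(b + (37 + 43)))) = √(-10937 + (15 + √(-99 + (37 + 43)))) = √(-10937 + (15 + √(-99 + 80))) = √(-10937 + (15 + √(-19))) = √(-10937 + (15 + I*√19)) = √(-10922 + I*√19)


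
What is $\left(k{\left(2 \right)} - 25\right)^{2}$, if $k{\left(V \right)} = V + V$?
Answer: $441$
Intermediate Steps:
$k{\left(V \right)} = 2 V$
$\left(k{\left(2 \right)} - 25\right)^{2} = \left(2 \cdot 2 - 25\right)^{2} = \left(4 - 25\right)^{2} = \left(-21\right)^{2} = 441$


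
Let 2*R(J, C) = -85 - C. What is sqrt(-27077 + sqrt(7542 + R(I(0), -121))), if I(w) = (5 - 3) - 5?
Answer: sqrt(-27077 + 6*sqrt(210)) ≈ 164.29*I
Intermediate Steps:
I(w) = -3 (I(w) = 2 - 5 = -3)
R(J, C) = -85/2 - C/2 (R(J, C) = (-85 - C)/2 = -85/2 - C/2)
sqrt(-27077 + sqrt(7542 + R(I(0), -121))) = sqrt(-27077 + sqrt(7542 + (-85/2 - 1/2*(-121)))) = sqrt(-27077 + sqrt(7542 + (-85/2 + 121/2))) = sqrt(-27077 + sqrt(7542 + 18)) = sqrt(-27077 + sqrt(7560)) = sqrt(-27077 + 6*sqrt(210))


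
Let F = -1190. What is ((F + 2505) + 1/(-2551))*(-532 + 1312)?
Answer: 2616559920/2551 ≈ 1.0257e+6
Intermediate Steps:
((F + 2505) + 1/(-2551))*(-532 + 1312) = ((-1190 + 2505) + 1/(-2551))*(-532 + 1312) = (1315 - 1/2551)*780 = (3354564/2551)*780 = 2616559920/2551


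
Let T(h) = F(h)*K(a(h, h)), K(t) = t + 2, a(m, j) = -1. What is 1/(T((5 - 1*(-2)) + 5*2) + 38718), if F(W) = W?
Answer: 1/38735 ≈ 2.5816e-5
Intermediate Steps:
K(t) = 2 + t
T(h) = h (T(h) = h*(2 - 1) = h*1 = h)
1/(T((5 - 1*(-2)) + 5*2) + 38718) = 1/(((5 - 1*(-2)) + 5*2) + 38718) = 1/(((5 + 2) + 10) + 38718) = 1/((7 + 10) + 38718) = 1/(17 + 38718) = 1/38735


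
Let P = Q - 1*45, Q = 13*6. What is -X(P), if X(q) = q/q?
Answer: -1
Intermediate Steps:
Q = 78
P = 33 (P = 78 - 1*45 = 78 - 45 = 33)
X(q) = 1
-X(P) = -1*1 = -1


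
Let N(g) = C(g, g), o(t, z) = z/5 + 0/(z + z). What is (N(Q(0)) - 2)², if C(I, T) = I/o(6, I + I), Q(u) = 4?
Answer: ¼ ≈ 0.25000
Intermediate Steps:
o(t, z) = z/5 (o(t, z) = z*(⅕) + 0/((2*z)) = z/5 + 0*(1/(2*z)) = z/5 + 0 = z/5)
C(I, T) = 5/2 (C(I, T) = I/(((I + I)/5)) = I/(((2*I)/5)) = I/((2*I/5)) = I*(5/(2*I)) = 5/2)
N(g) = 5/2
(N(Q(0)) - 2)² = (5/2 - 2)² = (½)² = ¼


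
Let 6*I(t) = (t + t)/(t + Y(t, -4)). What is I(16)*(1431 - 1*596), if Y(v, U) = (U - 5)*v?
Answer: -835/24 ≈ -34.792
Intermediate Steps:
Y(v, U) = v*(-5 + U) (Y(v, U) = (-5 + U)*v = v*(-5 + U))
I(t) = -1/24 (I(t) = ((t + t)/(t + t*(-5 - 4)))/6 = ((2*t)/(t + t*(-9)))/6 = ((2*t)/(t - 9*t))/6 = ((2*t)/((-8*t)))/6 = ((2*t)*(-1/(8*t)))/6 = (⅙)*(-¼) = -1/24)
I(16)*(1431 - 1*596) = -(1431 - 1*596)/24 = -(1431 - 596)/24 = -1/24*835 = -835/24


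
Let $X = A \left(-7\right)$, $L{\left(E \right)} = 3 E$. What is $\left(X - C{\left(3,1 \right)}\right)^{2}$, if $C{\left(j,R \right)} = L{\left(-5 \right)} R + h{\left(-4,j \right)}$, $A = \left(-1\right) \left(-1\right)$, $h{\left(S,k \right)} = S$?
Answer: $144$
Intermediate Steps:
$A = 1$
$X = -7$ ($X = 1 \left(-7\right) = -7$)
$C{\left(j,R \right)} = -4 - 15 R$ ($C{\left(j,R \right)} = 3 \left(-5\right) R - 4 = - 15 R - 4 = -4 - 15 R$)
$\left(X - C{\left(3,1 \right)}\right)^{2} = \left(-7 - \left(-4 - 15\right)\right)^{2} = \left(-7 - -19\right)^{2} = \left(-7 + 19\right)^{2} = 12^{2} = 144$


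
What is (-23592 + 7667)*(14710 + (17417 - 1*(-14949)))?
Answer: -749685300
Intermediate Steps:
(-23592 + 7667)*(14710 + (17417 - 1*(-14949))) = -15925*(14710 + (17417 + 14949)) = -15925*(14710 + 32366) = -15925*47076 = -749685300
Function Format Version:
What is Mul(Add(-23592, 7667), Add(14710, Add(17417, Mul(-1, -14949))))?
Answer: -749685300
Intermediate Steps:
Mul(Add(-23592, 7667), Add(14710, Add(17417, Mul(-1, -14949)))) = Mul(-15925, Add(14710, Add(17417, 14949))) = Mul(-15925, Add(14710, 32366)) = Mul(-15925, 47076) = -749685300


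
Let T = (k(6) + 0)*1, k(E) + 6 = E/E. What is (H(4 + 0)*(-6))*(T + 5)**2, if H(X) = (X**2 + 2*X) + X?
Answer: 0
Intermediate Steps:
k(E) = -5 (k(E) = -6 + E/E = -6 + 1 = -5)
H(X) = X**2 + 3*X
T = -5 (T = (-5 + 0)*1 = -5*1 = -5)
(H(4 + 0)*(-6))*(T + 5)**2 = (((4 + 0)*(3 + (4 + 0)))*(-6))*(-5 + 5)**2 = ((4*(3 + 4))*(-6))*0**2 = ((4*7)*(-6))*0 = (28*(-6))*0 = -168*0 = 0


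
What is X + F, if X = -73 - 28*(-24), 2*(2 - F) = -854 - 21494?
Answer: 11775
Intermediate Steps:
F = 11176 (F = 2 - (-854 - 21494)/2 = 2 - 1/2*(-22348) = 2 + 11174 = 11176)
X = 599 (X = -73 + 672 = 599)
X + F = 599 + 11176 = 11775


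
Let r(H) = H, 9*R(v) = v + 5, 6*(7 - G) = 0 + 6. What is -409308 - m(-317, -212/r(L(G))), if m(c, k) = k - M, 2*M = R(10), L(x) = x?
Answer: -2455631/6 ≈ -4.0927e+5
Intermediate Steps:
G = 6 (G = 7 - (0 + 6)/6 = 7 - ⅙*6 = 7 - 1 = 6)
R(v) = 5/9 + v/9 (R(v) = (v + 5)/9 = (5 + v)/9 = 5/9 + v/9)
M = ⅚ (M = (5/9 + (⅑)*10)/2 = (5/9 + 10/9)/2 = (½)*(5/3) = ⅚ ≈ 0.83333)
m(c, k) = -⅚ + k (m(c, k) = k - 1*⅚ = k - ⅚ = -⅚ + k)
-409308 - m(-317, -212/r(L(G))) = -409308 - (-⅚ - 212/6) = -409308 - (-⅚ - 212*⅙) = -409308 - (-⅚ - 106/3) = -409308 - 1*(-217/6) = -409308 + 217/6 = -2455631/6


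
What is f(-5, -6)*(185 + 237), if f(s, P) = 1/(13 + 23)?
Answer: 211/18 ≈ 11.722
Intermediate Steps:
f(s, P) = 1/36
f(-5, -6)*(185 + 237) = (185 + 237)/36 = (1/36)*422 = 211/18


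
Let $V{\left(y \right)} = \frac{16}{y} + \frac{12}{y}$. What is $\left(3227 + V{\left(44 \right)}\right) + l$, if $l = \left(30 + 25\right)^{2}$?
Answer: $\frac{68779}{11} \approx 6252.6$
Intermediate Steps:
$l = 3025$ ($l = 55^{2} = 3025$)
$V{\left(y \right)} = \frac{28}{y}$
$\left(3227 + V{\left(44 \right)}\right) + l = \left(3227 + \frac{28}{44}\right) + 3025 = \left(3227 + 28 \cdot \frac{1}{44}\right) + 3025 = \left(3227 + \frac{7}{11}\right) + 3025 = \frac{35504}{11} + 3025 = \frac{68779}{11}$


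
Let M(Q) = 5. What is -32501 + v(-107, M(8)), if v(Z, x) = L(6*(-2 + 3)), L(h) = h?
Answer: -32495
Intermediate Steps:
v(Z, x) = 6 (v(Z, x) = 6*(-2 + 3) = 6*1 = 6)
-32501 + v(-107, M(8)) = -32501 + 6 = -32495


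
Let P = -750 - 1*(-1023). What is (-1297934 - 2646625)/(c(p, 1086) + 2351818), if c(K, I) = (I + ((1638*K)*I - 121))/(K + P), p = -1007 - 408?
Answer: -1501562126/1734291137 ≈ -0.86581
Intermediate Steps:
P = 273 (P = -750 + 1023 = 273)
p = -1415
c(K, I) = (-121 + I + 1638*I*K)/(273 + K) (c(K, I) = (I + ((1638*K)*I - 121))/(K + 273) = (I + (1638*I*K - 121))/(273 + K) = (I + (-121 + 1638*I*K))/(273 + K) = (-121 + I + 1638*I*K)/(273 + K))
(-1297934 - 2646625)/(c(p, 1086) + 2351818) = (-1297934 - 2646625)/((-121 + 1086 + 1638*1086*(-1415))/(273 - 1415) + 2351818) = -3944559/((-121 + 1086 - 2517098220)/(-1142) + 2351818) = -3944559/(-1/1142*(-2517097255) + 2351818) = -3944559/(2517097255/1142 + 2351818) = -3944559/5202873411/1142 = -3944559*1142/5202873411 = -1501562126/1734291137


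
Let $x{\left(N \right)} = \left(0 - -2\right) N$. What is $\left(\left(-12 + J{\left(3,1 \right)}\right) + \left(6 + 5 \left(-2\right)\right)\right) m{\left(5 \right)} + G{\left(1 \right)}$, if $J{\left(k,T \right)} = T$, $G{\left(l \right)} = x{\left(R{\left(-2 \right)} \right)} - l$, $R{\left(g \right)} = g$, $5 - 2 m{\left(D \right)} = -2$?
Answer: $- \frac{115}{2} \approx -57.5$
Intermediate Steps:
$m{\left(D \right)} = \frac{7}{2}$ ($m{\left(D \right)} = \frac{5}{2} - -1 = \frac{5}{2} + 1 = \frac{7}{2}$)
$x{\left(N \right)} = 2 N$ ($x{\left(N \right)} = \left(0 + 2\right) N = 2 N$)
$G{\left(l \right)} = -4 - l$ ($G{\left(l \right)} = 2 \left(-2\right) - l = -4 - l$)
$\left(\left(-12 + J{\left(3,1 \right)}\right) + \left(6 + 5 \left(-2\right)\right)\right) m{\left(5 \right)} + G{\left(1 \right)} = \left(\left(-12 + 1\right) + \left(6 + 5 \left(-2\right)\right)\right) \frac{7}{2} - 5 = \left(-11 + \left(6 - 10\right)\right) \frac{7}{2} - 5 = \left(-11 - 4\right) \frac{7}{2} - 5 = \left(-15\right) \frac{7}{2} - 5 = - \frac{105}{2} - 5 = - \frac{115}{2}$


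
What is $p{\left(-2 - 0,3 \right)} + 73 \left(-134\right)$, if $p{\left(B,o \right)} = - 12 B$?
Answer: $-9758$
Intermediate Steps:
$p{\left(-2 - 0,3 \right)} + 73 \left(-134\right) = - 12 \left(-2 - 0\right) + 73 \left(-134\right) = - 12 \left(-2 + 0\right) - 9782 = \left(-12\right) \left(-2\right) - 9782 = 24 - 9782 = -9758$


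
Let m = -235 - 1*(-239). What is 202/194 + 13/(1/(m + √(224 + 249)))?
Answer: 5145/97 + 13*√473 ≈ 335.77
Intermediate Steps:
m = 4 (m = -235 + 239 = 4)
202/194 + 13/(1/(m + √(224 + 249))) = 202/194 + 13/(1/(4 + √(224 + 249))) = 202*(1/194) + 13/(1/(4 + √473)) = 101/97 + 13*(4 + √473) = 101/97 + (52 + 13*√473) = 5145/97 + 13*√473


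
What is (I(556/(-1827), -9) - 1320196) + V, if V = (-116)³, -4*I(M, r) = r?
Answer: -11524359/4 ≈ -2.8811e+6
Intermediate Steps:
I(M, r) = -r/4
V = -1560896
(I(556/(-1827), -9) - 1320196) + V = (-¼*(-9) - 1320196) - 1560896 = (9/4 - 1320196) - 1560896 = -5280775/4 - 1560896 = -11524359/4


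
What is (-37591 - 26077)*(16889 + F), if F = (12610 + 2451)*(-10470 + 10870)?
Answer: -384636788052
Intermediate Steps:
F = 6024400 (F = 15061*400 = 6024400)
(-37591 - 26077)*(16889 + F) = (-37591 - 26077)*(16889 + 6024400) = -63668*6041289 = -384636788052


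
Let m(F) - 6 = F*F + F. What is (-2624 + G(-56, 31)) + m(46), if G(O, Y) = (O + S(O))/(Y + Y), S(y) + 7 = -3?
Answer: -14169/31 ≈ -457.06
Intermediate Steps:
S(y) = -10 (S(y) = -7 - 3 = -10)
G(O, Y) = (-10 + O)/(2*Y) (G(O, Y) = (O - 10)/(Y + Y) = (-10 + O)/((2*Y)) = (-10 + O)*(1/(2*Y)) = (-10 + O)/(2*Y))
m(F) = 6 + F + F² (m(F) = 6 + (F*F + F) = 6 + (F² + F) = 6 + (F + F²) = 6 + F + F²)
(-2624 + G(-56, 31)) + m(46) = (-2624 + (½)*(-10 - 56)/31) + (6 + 46 + 46²) = (-2624 + (½)*(1/31)*(-66)) + (6 + 46 + 2116) = (-2624 - 33/31) + 2168 = -81377/31 + 2168 = -14169/31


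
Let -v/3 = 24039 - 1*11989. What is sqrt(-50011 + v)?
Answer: I*sqrt(86161) ≈ 293.53*I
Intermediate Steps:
v = -36150 (v = -3*(24039 - 1*11989) = -3*(24039 - 11989) = -3*12050 = -36150)
sqrt(-50011 + v) = sqrt(-50011 - 36150) = sqrt(-86161) = I*sqrt(86161)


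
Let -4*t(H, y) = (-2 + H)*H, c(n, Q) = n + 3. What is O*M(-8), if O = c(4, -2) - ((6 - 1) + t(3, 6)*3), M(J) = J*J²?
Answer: -2176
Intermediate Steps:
M(J) = J³
c(n, Q) = 3 + n
t(H, y) = -H*(-2 + H)/4 (t(H, y) = -(-2 + H)*H/4 = -H*(-2 + H)/4)
O = 17/4 (O = (3 + 4) - ((6 - 1) + ((¼)*3*(2 - 1*3))*3) = 7 - (5 + ((¼)*3*(2 - 3))*3) = 7 - (5 + ((¼)*3*(-1))*3) = 7 - (5 - ¾*3) = 7 - (5 - 9/4) = 7 - 1*11/4 = 7 - 11/4 = 17/4 ≈ 4.2500)
O*M(-8) = (17/4)*(-8)³ = (17/4)*(-512) = -2176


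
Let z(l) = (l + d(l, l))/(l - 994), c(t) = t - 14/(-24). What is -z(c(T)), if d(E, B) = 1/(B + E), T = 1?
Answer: 433/226271 ≈ 0.0019136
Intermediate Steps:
c(t) = 7/12 + t (c(t) = t - 14*(-1/24) = t + 7/12 = 7/12 + t)
z(l) = (l + 1/(2*l))/(-994 + l) (z(l) = (l + 1/(l + l))/(l - 994) = (l + 1/(2*l))/(-994 + l))
-z(c(T)) = -(1/2 + (7/12 + 1)**2)/((7/12 + 1)*(-994 + (7/12 + 1))) = -(1/2 + (19/12)**2)/(19/12*(-994 + 19/12)) = -12*(1/2 + 361/144)/(19*(-11909/12)) = -12*(-12)*433/(19*11909*144) = -1*(-433/226271) = 433/226271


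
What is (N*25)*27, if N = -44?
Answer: -29700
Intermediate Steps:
(N*25)*27 = -44*25*27 = -1100*27 = -29700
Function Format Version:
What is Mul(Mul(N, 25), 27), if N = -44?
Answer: -29700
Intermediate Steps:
Mul(Mul(N, 25), 27) = Mul(Mul(-44, 25), 27) = Mul(-1100, 27) = -29700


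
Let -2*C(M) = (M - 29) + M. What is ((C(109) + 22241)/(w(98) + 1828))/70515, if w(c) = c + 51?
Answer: 44293/278816310 ≈ 0.00015886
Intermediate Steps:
w(c) = 51 + c
C(M) = 29/2 - M (C(M) = -((M - 29) + M)/2 = -((-29 + M) + M)/2 = -(-29 + 2*M)/2 = 29/2 - M)
((C(109) + 22241)/(w(98) + 1828))/70515 = (((29/2 - 1*109) + 22241)/((51 + 98) + 1828))/70515 = (((29/2 - 109) + 22241)/(149 + 1828))*(1/70515) = ((-189/2 + 22241)/1977)*(1/70515) = ((44293/2)*(1/1977))*(1/70515) = (44293/3954)*(1/70515) = 44293/278816310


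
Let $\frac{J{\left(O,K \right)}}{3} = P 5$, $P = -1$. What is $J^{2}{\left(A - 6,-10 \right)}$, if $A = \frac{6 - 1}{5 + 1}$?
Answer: $225$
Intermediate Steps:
$A = \frac{5}{6} \approx 0.83333$
$J{\left(O,K \right)} = -15$ ($J{\left(O,K \right)} = 3 \left(\left(-1\right) 5\right) = 3 \left(-5\right) = -15$)
$J^{2}{\left(A - 6,-10 \right)} = \left(-15\right)^{2} = 225$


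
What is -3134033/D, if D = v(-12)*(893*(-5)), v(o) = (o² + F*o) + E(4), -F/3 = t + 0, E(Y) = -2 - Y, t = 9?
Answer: 447719/294690 ≈ 1.5193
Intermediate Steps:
F = -27 (F = -3*(9 + 0) = -3*9 = -27)
v(o) = -6 + o² - 27*o (v(o) = (o² - 27*o) + (-2 - 1*4) = (o² - 27*o) + (-2 - 4) = (o² - 27*o) - 6 = -6 + o² - 27*o)
D = -2062830 (D = (-6 + (-12)² - 27*(-12))*(893*(-5)) = (-6 + 144 + 324)*(-4465) = 462*(-4465) = -2062830)
-3134033/D = -3134033/(-2062830) = -3134033*(-1/2062830) = 447719/294690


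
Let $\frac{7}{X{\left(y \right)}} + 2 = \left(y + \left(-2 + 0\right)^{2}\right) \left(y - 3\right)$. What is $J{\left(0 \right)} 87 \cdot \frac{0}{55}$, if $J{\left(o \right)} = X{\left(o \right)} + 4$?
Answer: $0$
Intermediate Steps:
$X{\left(y \right)} = \frac{7}{-2 + \left(-3 + y\right) \left(4 + y\right)}$ ($X{\left(y \right)} = \frac{7}{-2 + \left(y + \left(-2 + 0\right)^{2}\right) \left(y - 3\right)} = \frac{7}{-2 + \left(y + \left(-2\right)^{2}\right) \left(-3 + y\right)} = \frac{7}{-2 + \left(y + 4\right) \left(-3 + y\right)} = \frac{7}{-2 + \left(4 + y\right) \left(-3 + y\right)} = \frac{7}{-2 + \left(-3 + y\right) \left(4 + y\right)}$)
$J{\left(o \right)} = 4 + \frac{7}{-14 + o + o^{2}}$ ($J{\left(o \right)} = \frac{7}{-14 + o + o^{2}} + 4 = 4 + \frac{7}{-14 + o + o^{2}}$)
$J{\left(0 \right)} 87 \cdot \frac{0}{55} = \left(4 + \frac{7}{-14 + 0 + 0^{2}}\right) 87 \cdot \frac{0}{55} = \left(4 + \frac{7}{-14 + 0 + 0}\right) 87 \cdot 0 \cdot \frac{1}{55} = \left(4 + \frac{7}{-14}\right) 87 \cdot 0 = \left(4 + 7 \left(- \frac{1}{14}\right)\right) 87 \cdot 0 = \left(4 - \frac{1}{2}\right) 87 \cdot 0 = \frac{7}{2} \cdot 87 \cdot 0 = \frac{609}{2} \cdot 0 = 0$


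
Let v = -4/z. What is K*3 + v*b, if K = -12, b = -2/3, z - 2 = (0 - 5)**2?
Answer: -2908/81 ≈ -35.901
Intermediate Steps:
z = 27 (z = 2 + (0 - 5)**2 = 2 + (-5)**2 = 2 + 25 = 27)
b = -2/3 (b = -2*1/3 = -2/3 ≈ -0.66667)
v = -4/27 ≈ -0.14815
K*3 + v*b = -12*3 - 4/27*(-2/3) = -36 + 8/81 = -2908/81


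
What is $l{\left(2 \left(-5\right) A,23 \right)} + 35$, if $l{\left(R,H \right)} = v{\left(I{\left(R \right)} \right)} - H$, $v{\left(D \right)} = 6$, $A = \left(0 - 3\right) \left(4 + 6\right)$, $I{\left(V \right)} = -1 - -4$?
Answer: $18$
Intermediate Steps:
$I{\left(V \right)} = 3$ ($I{\left(V \right)} = -1 + 4 = 3$)
$A = -30$ ($A = \left(-3\right) 10 = -30$)
$l{\left(R,H \right)} = 6 - H$
$l{\left(2 \left(-5\right) A,23 \right)} + 35 = \left(6 - 23\right) + 35 = -17 + 35 = 18$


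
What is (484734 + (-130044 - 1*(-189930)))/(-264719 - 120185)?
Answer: -136155/96226 ≈ -1.4149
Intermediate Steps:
(484734 + (-130044 - 1*(-189930)))/(-264719 - 120185) = (484734 + (-130044 + 189930))/(-384904) = (484734 + 59886)*(-1/384904) = 544620*(-1/384904) = -136155/96226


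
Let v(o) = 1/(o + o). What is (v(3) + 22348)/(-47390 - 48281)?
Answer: -134089/574026 ≈ -0.23359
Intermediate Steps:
v(o) = 1/(2*o)
(v(3) + 22348)/(-47390 - 48281) = ((½)/3 + 22348)/(-47390 - 48281) = ((½)*(⅓) + 22348)/(-95671) = (⅙ + 22348)*(-1/95671) = (134089/6)*(-1/95671) = -134089/574026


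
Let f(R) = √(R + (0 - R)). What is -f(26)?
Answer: 0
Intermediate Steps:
f(R) = 0 (f(R) = √(R - R) = √0 = 0)
-f(26) = -1*0 = 0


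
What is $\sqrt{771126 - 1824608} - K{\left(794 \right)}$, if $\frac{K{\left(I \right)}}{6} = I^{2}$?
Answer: $-3782616 + i \sqrt{1053482} \approx -3.7826 \cdot 10^{6} + 1026.4 i$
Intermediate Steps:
$K{\left(I \right)} = 6 I^{2}$
$\sqrt{771126 - 1824608} - K{\left(794 \right)} = \sqrt{771126 - 1824608} - 6 \cdot 794^{2} = \sqrt{-1053482} - 6 \cdot 630436 = i \sqrt{1053482} - 3782616 = -3782616 + i \sqrt{1053482}$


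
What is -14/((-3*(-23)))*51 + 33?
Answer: 521/23 ≈ 22.652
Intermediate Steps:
-14/((-3*(-23)))*51 + 33 = -14/69*51 + 33 = -238/23 + 33 = 521/23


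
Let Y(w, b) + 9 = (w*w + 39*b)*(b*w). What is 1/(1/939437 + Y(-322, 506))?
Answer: -939437/18890895868387644 ≈ -4.9730e-11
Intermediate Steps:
Y(w, b) = -9 + b*w*(w² + 39*b) (Y(w, b) = -9 + (w*w + 39*b)*(b*w) = -9 + (w² + 39*b)*(b*w) = -9 + b*w*(w² + 39*b))
1/(1/939437 + Y(-322, 506)) = 1/(1/939437 + (-9 + 506*(-322)³ + 39*(-322)*506²)) = 1/(1/939437 + (-9 + 506*(-33386248) + 39*(-322)*256036)) = 1/(1/939437 + (-9 - 16893441488 - 3215300088)) = 1/(1/939437 - 20108741585) = 1/(-18890895868387644/939437) = -939437/18890895868387644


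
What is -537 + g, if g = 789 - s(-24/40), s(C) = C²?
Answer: 6291/25 ≈ 251.64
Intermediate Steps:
g = 19716/25 (g = 789 - (-24/40)² = 789 - (-24*1/40)² = 789 - (-⅗)² = 789 - 1*9/25 = 789 - 9/25 = 19716/25 ≈ 788.64)
-537 + g = -537 + 19716/25 = 6291/25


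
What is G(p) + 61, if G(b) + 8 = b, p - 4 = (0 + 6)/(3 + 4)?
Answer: 405/7 ≈ 57.857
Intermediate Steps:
p = 34/7 (p = 4 + (0 + 6)/(3 + 4) = 4 + 6/7 = 34/7 ≈ 4.8571)
G(b) = -8 + b
G(p) + 61 = (-8 + 34/7) + 61 = -22/7 + 61 = 405/7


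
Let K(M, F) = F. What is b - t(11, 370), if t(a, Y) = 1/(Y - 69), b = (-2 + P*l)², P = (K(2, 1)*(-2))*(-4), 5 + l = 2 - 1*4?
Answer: 1012563/301 ≈ 3364.0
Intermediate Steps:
l = -7 (l = -5 + (2 - 1*4) = -5 + (2 - 4) = -5 - 2 = -7)
P = 8 (P = (1*(-2))*(-4) = -2*(-4) = 8)
b = 3364 (b = (-2 + 8*(-7))² = (-2 - 56)² = (-58)² = 3364)
t(a, Y) = 1/(-69 + Y)
b - t(11, 370) = 3364 - 1/(-69 + 370) = 3364 - 1/301 = 1012563/301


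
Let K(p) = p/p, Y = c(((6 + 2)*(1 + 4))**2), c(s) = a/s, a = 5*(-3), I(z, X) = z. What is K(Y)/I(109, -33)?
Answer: 1/109 ≈ 0.0091743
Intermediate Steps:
a = -15
c(s) = -15/s
Y = -3/320 (Y = -15*1/((1 + 4)**2*(6 + 2)**2) = -15/((8*5)**2) = -15/(40**2) = -15/1600 = -15*1/1600 = -3/320 ≈ -0.0093750)
K(p) = 1
K(Y)/I(109, -33) = 1/109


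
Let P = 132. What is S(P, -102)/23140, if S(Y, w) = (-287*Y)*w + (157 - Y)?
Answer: 3864193/23140 ≈ 166.99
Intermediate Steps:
S(Y, w) = 157 - Y - 287*Y*w (S(Y, w) = -287*Y*w + (157 - Y) = 157 - Y - 287*Y*w)
S(P, -102)/23140 = (157 - 1*132 - 287*132*(-102))/23140 = (157 - 132 + 3864168)*(1/23140) = 3864193*(1/23140) = 3864193/23140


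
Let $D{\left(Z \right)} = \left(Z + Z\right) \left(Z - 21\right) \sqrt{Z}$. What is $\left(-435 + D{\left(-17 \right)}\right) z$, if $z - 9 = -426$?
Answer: $181395 - 538764 i \sqrt{17} \approx 1.814 \cdot 10^{5} - 2.2214 \cdot 10^{6} i$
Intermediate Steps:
$z = -417$ ($z = 9 - 426 = -417$)
$D{\left(Z \right)} = 2 Z^{\frac{3}{2}} \left(-21 + Z\right)$ ($D{\left(Z \right)} = 2 Z \left(-21 + Z\right) \sqrt{Z} = 2 Z^{\frac{3}{2}} \left(-21 + Z\right)$)
$\left(-435 + D{\left(-17 \right)}\right) z = \left(-435 + 2 \left(-17\right)^{\frac{3}{2}} \left(-21 - 17\right)\right) \left(-417\right) = \left(-435 + 2 \left(- 17 i \sqrt{17}\right) \left(-38\right)\right) \left(-417\right) = \left(-435 + 1292 i \sqrt{17}\right) \left(-417\right) = 181395 - 538764 i \sqrt{17}$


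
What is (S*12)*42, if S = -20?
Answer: -10080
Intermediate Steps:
(S*12)*42 = -20*12*42 = -240*42 = -10080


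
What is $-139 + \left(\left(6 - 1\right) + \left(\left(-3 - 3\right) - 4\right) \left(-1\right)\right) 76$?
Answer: $1001$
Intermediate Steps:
$-139 + \left(\left(6 - 1\right) + \left(\left(-3 - 3\right) - 4\right) \left(-1\right)\right) 76 = -139 + \left(\left(6 - 1\right) + \left(-6 - 4\right) \left(-1\right)\right) 76 = -139 + \left(5 - -10\right) 76 = -139 + \left(5 + 10\right) 76 = -139 + 15 \cdot 76 = -139 + 1140 = 1001$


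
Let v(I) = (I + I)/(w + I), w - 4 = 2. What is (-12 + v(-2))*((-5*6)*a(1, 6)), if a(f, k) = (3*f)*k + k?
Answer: 9360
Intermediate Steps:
w = 6 (w = 4 + 2 = 6)
a(f, k) = k + 3*f*k (a(f, k) = 3*f*k + k = k + 3*f*k)
v(I) = 2*I/(6 + I) (v(I) = (I + I)/(6 + I) = (2*I)/(6 + I) = 2*I/(6 + I))
(-12 + v(-2))*((-5*6)*a(1, 6)) = (-12 + 2*(-2)/(6 - 2))*((-5*6)*(6*(1 + 3*1))) = (-12 + 2*(-2)/4)*(-180*(1 + 3)) = (-12 + 2*(-2)*(¼))*(-180*4) = (-12 - 1)*(-30*24) = -13*(-720) = 9360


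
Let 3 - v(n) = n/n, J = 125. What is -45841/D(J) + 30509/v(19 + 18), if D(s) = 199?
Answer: 5979609/398 ≈ 15024.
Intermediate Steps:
v(n) = 2 (v(n) = 3 - n/n = 3 - 1*1 = 3 - 1 = 2)
-45841/D(J) + 30509/v(19 + 18) = -45841/199 + 30509/2 = 5979609/398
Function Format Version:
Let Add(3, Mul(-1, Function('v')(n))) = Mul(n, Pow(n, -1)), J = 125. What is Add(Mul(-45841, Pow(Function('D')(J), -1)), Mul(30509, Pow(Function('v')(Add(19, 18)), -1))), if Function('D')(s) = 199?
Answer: Rational(5979609, 398) ≈ 15024.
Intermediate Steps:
Function('v')(n) = 2 (Function('v')(n) = Add(3, Mul(-1, Mul(n, Pow(n, -1)))) = Add(3, Mul(-1, 1)) = Add(3, -1) = 2)
Add(Mul(-45841, Pow(Function('D')(J), -1)), Mul(30509, Pow(Function('v')(Add(19, 18)), -1))) = Add(Mul(-45841, Pow(199, -1)), Mul(30509, Pow(2, -1))) = Add(Mul(-45841, Rational(1, 199)), Mul(30509, Rational(1, 2))) = Add(Rational(-45841, 199), Rational(30509, 2)) = Rational(5979609, 398)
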